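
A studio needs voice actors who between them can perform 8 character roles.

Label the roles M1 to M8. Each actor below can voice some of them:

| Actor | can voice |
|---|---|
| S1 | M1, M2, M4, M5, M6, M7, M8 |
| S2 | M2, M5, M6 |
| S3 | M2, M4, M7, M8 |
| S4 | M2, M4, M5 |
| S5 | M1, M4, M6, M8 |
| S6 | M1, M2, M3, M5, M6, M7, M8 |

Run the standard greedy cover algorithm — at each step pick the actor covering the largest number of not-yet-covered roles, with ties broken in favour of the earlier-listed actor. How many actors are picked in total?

2

Greedy: pick S1 (covers 7 new) → pick S6 (covers 1 new). Total picks: 2.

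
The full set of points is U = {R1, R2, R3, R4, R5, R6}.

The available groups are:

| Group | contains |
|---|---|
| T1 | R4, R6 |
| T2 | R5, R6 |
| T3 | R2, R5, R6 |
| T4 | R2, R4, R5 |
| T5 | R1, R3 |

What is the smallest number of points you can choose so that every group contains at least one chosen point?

3

H = {R3, R4, R6} meets every group (each contains at least one member of H), and |H| = 3.
No choice of 2 points meets every group, so 3 is the minimum.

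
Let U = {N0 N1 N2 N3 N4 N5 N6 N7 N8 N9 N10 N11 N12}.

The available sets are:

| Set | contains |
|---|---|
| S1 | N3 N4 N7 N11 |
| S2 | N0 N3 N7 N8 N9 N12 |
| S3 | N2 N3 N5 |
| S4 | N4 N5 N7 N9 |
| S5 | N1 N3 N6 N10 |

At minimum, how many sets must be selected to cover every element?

Take {S1, S2, S3, S5}. Their union is {N0, N1, N2, N3, N4, N5, N6, N7, N8, N9, N10, N11, N12}, which is all 13 elements.
Only S2 contains N0, so S2 is forced; the remaining 7 elements need at least 3 more sets (each remaining set adds at most 3) — so at least 4 sets are needed, and 4 is optimal.

4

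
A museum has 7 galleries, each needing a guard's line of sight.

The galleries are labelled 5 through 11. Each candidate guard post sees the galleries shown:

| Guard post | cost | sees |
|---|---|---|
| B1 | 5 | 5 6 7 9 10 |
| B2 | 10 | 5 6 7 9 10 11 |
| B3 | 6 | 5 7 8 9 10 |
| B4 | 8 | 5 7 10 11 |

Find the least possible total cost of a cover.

16

B2, B3 together cover every gallery (B2 ∪ B3 = {5, 6, 7, 8, 9, 10, 11}); total cost 10 + 6 = 16.
The greedy pick B1, B3, B4 costs 19; no covering selection beats 16.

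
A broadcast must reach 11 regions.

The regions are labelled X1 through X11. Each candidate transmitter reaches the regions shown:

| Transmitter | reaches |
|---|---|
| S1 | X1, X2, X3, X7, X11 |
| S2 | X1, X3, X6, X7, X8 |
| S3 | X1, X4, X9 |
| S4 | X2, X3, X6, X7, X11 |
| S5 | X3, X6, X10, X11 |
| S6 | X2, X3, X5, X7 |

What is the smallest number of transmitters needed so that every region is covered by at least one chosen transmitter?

Take {S2, S3, S5, S6}. Their union is {X1, X2, X3, X4, X5, X6, X7, X8, X9, X10, X11}, which is all 11 regions.
Only S6 contains X5, so S6 is forced; the remaining 7 regions need at least 3 more transmitters (each remaining transmitter adds at most 3) — so at least 4 transmitters are needed, and 4 is optimal.

4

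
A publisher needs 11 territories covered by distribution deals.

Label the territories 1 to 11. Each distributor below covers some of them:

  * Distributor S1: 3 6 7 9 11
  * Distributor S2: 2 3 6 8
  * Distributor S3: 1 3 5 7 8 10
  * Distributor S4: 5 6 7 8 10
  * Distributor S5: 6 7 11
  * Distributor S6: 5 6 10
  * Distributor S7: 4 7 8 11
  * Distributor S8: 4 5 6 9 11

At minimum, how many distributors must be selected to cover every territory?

Take {S2, S3, S8}. Their union is {1, 2, 3, 4, 5, 6, 7, 8, 9, 10, 11}, which is all 11 territories.
Only S3 contains 1, so S3 is forced; the remaining 5 territories need at least 2 more distributors (each remaining distributor adds at most 4) — so at least 3 distributors are needed, and 3 is optimal.

3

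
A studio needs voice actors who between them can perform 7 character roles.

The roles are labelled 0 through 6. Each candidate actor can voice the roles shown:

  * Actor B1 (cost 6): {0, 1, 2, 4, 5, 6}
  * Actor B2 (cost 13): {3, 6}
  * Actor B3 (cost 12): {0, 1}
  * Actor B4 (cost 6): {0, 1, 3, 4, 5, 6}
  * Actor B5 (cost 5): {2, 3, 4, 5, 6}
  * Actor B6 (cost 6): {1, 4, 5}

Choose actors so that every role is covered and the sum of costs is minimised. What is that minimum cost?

11

B4, B5 together cover every role (B4 ∪ B5 = {0, 1, 2, 3, 4, 5, 6}); total cost 6 + 5 = 11.
No covering selection has total cost below 11.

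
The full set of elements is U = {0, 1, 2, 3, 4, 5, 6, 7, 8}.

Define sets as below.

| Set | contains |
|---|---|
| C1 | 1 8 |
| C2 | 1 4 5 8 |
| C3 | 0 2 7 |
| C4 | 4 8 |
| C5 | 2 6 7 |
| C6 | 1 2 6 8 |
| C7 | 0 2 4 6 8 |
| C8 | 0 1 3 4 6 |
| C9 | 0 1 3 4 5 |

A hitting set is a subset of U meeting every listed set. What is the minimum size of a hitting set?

3

H = {4, 7, 8} meets every set (each contains at least one member of H), and |H| = 3.
No choice of 2 elements meets every set, so 3 is the minimum.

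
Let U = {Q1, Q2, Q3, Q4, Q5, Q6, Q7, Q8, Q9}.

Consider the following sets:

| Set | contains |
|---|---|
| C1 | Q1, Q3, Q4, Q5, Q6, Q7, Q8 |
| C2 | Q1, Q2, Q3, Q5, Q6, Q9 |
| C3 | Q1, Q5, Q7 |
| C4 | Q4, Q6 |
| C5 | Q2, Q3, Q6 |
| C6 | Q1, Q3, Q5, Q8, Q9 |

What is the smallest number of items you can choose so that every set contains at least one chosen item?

H = {Q5, Q6} meets every set (each contains at least one member of H), and |H| = 2.
The sets C4, C6 are pairwise disjoint, so any hitting set needs a separate item for each — at least 2. Hence 2 is optimal.

2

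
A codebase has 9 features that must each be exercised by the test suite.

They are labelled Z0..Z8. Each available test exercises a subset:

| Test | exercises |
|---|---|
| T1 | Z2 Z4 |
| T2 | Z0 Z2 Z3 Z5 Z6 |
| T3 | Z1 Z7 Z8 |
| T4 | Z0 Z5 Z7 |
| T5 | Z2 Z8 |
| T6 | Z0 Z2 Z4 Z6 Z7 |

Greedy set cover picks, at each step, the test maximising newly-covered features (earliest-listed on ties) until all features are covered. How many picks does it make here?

3

Greedy: pick T2 (covers 5 new) → pick T3 (covers 3 new) → pick T1 (covers 1 new). Total picks: 3.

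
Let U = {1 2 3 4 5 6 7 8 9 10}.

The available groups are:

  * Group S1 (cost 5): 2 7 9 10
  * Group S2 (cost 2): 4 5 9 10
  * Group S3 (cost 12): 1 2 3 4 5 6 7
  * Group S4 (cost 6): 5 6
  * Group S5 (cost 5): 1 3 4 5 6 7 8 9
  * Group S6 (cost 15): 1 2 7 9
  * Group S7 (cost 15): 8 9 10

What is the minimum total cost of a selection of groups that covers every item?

10

S1, S5 together cover every item (S1 ∪ S5 = {1, 2, 3, 4, 5, 6, 7, 8, 9, 10}); total cost 5 + 5 = 10.
The greedy pick S2, S5, S1 costs 12; no covering selection beats 10.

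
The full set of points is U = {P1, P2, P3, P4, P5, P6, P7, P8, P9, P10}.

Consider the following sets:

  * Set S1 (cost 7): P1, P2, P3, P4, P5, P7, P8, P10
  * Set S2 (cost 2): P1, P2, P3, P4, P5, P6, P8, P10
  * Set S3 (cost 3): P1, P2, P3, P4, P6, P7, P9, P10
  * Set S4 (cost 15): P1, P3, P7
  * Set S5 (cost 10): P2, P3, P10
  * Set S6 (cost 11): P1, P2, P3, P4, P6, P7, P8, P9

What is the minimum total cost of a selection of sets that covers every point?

5

S2, S3 together cover every point (S2 ∪ S3 = {P1, P2, P3, P4, P5, P6, P7, P8, P9, P10}); total cost 2 + 3 = 5.
No covering selection has total cost below 5.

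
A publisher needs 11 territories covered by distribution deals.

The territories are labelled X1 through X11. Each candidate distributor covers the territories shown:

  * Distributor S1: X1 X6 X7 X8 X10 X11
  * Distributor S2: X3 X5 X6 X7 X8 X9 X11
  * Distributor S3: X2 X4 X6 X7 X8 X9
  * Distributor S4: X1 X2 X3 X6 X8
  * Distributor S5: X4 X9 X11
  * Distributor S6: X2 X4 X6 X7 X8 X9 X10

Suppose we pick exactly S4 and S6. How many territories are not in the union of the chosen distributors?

2

Union of S4, S6 = {X1, X2, X3, X4, X6, X7, X8, X9, X10}.
Not covered: X5, X11 — 2 territories.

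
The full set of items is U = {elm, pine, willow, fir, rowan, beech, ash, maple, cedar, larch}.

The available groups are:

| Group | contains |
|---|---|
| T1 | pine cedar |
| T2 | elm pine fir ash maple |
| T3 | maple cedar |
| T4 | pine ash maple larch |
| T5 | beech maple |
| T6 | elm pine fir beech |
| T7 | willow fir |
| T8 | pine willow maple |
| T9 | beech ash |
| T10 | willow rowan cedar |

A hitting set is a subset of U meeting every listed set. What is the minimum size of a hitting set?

H = {pine, willow, ash, maple} meets every group (each contains at least one member of H), and |H| = 4.
No choice of 3 items meets every group, so 4 is the minimum.

4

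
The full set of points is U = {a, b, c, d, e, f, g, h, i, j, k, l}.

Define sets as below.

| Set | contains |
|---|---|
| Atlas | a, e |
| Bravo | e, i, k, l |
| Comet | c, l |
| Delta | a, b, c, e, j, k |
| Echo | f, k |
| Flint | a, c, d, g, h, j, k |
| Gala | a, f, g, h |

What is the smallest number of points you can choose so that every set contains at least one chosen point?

The 3 points {c, e, f} hit every set.
The sets Atlas, Comet, Echo are pairwise disjoint, so any hitting set needs a separate point for each — at least 3. Hence 3 is optimal.

3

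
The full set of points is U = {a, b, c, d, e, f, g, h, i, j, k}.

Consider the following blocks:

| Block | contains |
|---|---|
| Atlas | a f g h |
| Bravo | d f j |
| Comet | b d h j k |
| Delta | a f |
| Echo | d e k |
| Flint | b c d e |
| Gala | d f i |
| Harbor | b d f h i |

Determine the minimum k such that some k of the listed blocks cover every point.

4

Take {Atlas, Comet, Flint, Gala}. Their union is {a, b, c, d, e, f, g, h, i, j, k}, which is all 11 points.
No 3 of the 8 blocks cover everything (all 56 combinations miss at least one point), so 4 is optimal.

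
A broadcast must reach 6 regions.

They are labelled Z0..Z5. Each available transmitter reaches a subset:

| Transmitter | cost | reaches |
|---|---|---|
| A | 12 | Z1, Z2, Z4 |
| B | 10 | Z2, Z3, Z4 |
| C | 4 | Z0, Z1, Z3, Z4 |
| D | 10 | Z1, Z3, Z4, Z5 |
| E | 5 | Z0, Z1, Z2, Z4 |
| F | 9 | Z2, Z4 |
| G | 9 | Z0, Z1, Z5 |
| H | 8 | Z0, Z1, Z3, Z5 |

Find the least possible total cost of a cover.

13

E, H together cover every region (E ∪ H = {Z0, Z1, Z2, Z3, Z4, Z5}); total cost 5 + 8 = 13.
The greedy pick C, E, H costs 17; no covering selection beats 13.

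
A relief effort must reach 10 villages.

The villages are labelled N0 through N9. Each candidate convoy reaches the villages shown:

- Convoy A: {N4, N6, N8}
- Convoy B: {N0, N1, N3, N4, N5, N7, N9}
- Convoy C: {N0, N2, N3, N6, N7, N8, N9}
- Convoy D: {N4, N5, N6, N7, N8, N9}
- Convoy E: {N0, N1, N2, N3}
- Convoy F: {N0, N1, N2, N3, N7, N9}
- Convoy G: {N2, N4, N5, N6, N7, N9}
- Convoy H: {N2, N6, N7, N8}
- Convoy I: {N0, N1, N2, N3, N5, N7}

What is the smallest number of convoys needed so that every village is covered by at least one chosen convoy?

D and I together: D ∪ I = {N0, N1, N2, N3, N4, N5, N6, N7, N8, N9} — every village is covered.
No single convoy has all 10 villages (the largest, B, has 7), so 2 is optimal.

2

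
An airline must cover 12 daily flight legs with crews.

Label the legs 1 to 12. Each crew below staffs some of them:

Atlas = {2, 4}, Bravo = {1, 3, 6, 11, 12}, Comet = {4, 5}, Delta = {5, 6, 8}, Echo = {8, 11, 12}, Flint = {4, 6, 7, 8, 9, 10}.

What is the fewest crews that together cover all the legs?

4

Atlas and Bravo and Delta and Flint together: Atlas ∪ Bravo ∪ Delta ∪ Flint = {1, 2, 3, 4, 5, 6, 7, 8, 9, 10, 11, 12} — every leg is covered.
No 3 of the 6 crews cover everything (all 20 combinations miss at least one leg), so 4 is optimal.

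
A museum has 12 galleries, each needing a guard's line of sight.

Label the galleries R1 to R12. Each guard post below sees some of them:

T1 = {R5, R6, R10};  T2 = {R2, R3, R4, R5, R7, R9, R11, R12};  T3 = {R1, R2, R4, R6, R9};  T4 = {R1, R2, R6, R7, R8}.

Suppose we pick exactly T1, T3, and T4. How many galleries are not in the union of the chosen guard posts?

Union of T1, T3, T4 = {R1, R2, R4, R5, R6, R7, R8, R9, R10}.
Not covered: R3, R11, R12 — 3 galleries.

3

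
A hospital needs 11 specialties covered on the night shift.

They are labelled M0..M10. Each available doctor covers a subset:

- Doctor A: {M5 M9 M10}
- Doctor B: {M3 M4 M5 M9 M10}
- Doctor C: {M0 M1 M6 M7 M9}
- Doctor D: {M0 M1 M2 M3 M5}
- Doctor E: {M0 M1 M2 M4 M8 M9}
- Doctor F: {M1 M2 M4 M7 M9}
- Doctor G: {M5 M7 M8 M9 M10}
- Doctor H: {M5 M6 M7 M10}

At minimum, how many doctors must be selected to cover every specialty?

Take {B, E, H}. Their union is {M0, M1, M2, M3, M4, M5, M6, M7, M8, M9, M10}, which is all 11 specialties.
No 2 of the 8 doctors cover everything (all 28 combinations miss at least one specialty), so 3 is optimal.

3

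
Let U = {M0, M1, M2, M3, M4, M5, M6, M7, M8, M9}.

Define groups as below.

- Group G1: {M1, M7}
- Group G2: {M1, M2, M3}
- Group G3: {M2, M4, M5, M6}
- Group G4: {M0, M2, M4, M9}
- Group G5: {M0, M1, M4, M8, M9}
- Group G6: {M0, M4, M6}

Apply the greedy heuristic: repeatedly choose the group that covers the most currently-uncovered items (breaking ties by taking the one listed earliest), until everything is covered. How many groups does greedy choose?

4

Greedy: pick G5 (covers 5 new) → pick G3 (covers 3 new) → pick G1 (covers 1 new) → pick G2 (covers 1 new). Total picks: 4.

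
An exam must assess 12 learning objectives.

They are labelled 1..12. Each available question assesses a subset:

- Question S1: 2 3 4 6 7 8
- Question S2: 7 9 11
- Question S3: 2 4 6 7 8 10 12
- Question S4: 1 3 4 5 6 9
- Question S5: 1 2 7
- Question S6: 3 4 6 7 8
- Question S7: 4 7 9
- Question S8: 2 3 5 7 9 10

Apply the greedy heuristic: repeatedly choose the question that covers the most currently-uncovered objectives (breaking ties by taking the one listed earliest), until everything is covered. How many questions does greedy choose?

3

Greedy: pick S3 (covers 7 new) → pick S4 (covers 4 new) → pick S2 (covers 1 new). Total picks: 3.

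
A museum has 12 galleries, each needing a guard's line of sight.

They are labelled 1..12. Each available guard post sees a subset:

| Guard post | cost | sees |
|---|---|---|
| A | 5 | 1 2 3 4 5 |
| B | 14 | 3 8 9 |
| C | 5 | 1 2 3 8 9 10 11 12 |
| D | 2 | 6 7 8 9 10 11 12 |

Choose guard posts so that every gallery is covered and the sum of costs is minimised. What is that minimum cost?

7

A, D together cover every gallery (A ∪ D = {1, 2, 3, 4, 5, 6, 7, 8, 9, 10, 11, 12}); total cost 5 + 2 = 7.
No covering selection has total cost below 7.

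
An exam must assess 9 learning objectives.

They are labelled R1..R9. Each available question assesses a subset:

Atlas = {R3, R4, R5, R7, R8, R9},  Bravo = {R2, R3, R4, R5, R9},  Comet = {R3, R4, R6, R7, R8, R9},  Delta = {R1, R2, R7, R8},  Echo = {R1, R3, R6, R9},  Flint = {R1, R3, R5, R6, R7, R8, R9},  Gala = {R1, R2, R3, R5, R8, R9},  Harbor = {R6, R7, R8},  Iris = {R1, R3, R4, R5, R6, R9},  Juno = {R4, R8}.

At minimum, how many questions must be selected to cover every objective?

Delta and Iris together: Delta ∪ Iris = {R1, R2, R3, R4, R5, R6, R7, R8, R9} — every objective is covered.
No single question has all 9 objectives (the largest, Flint, has 7), so 2 is optimal.

2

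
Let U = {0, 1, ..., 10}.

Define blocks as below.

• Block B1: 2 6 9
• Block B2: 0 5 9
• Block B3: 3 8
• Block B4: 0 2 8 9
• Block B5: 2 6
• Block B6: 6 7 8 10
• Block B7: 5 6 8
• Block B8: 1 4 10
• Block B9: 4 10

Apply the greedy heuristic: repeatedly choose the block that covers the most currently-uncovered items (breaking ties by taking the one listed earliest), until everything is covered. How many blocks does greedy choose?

5

Greedy: pick B4 (covers 4 new) → pick B6 (covers 3 new) → pick B8 (covers 2 new) → pick B2 (covers 1 new) → pick B3 (covers 1 new). Total picks: 5.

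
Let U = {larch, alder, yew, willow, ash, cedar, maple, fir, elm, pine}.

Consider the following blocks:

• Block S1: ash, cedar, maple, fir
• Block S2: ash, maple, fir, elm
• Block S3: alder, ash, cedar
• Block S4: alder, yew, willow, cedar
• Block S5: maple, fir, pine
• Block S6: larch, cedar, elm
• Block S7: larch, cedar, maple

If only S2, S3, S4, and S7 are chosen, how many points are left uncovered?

1

Union of S2, S3, S4, S7 = {larch, alder, yew, willow, ash, cedar, maple, fir, elm}.
Not covered: pine — 1 point.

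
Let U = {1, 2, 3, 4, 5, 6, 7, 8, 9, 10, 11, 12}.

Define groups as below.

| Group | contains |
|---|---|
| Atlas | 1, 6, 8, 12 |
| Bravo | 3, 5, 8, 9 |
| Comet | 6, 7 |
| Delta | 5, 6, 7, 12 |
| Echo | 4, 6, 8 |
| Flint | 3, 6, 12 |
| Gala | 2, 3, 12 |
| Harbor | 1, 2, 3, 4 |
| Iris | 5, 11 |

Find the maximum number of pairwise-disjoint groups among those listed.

Comet, Gala, Iris are pairwise disjoint (Comet={6,7}; Gala={2,3,12}; Iris={5,11}).
Every remaining group overlaps one of these, and no 4 of the listed groups are pairwise disjoint, so 3 is the maximum.

3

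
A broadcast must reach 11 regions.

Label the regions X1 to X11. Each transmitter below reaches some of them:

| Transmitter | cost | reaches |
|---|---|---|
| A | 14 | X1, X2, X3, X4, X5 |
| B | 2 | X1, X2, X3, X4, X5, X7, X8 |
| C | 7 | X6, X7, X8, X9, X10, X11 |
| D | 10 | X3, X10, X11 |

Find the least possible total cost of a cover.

B, C together cover every region (B ∪ C = {X1, X2, X3, X4, X5, X6, X7, X8, X9, X10, X11}); total cost 2 + 7 = 9.
No covering selection has total cost below 9.

9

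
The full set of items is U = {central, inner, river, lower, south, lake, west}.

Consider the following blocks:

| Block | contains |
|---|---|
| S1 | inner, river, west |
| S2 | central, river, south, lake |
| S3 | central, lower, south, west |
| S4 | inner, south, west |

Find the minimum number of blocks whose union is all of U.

S2 and S3 and S4 together: S2 ∪ S3 ∪ S4 = {central, inner, river, lower, south, lake, west} — every item is covered.
Only S3 contains lower, so S3 is forced; the remaining 3 items need at least 2 more blocks (each remaining block adds at most 2) — so at least 3 blocks are needed, and 3 is optimal.

3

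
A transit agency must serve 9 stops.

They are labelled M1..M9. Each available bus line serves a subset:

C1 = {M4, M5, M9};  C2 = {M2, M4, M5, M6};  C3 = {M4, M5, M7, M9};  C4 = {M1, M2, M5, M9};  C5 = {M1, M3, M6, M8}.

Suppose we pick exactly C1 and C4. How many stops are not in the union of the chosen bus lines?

Union of C1, C4 = {M1, M2, M4, M5, M9}.
Not covered: M3, M6, M7, M8 — 4 stops.

4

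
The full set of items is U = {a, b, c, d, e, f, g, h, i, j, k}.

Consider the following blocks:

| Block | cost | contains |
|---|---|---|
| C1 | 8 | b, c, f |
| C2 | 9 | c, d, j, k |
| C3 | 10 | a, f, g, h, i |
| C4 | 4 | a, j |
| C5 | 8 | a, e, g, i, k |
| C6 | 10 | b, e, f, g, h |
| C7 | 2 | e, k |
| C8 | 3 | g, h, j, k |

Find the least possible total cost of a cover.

C2, C5, C6 together cover every item (C2 ∪ C5 ∪ C6 = {a, b, c, d, e, f, g, h, i, j, k}); total cost 9 + 8 + 10 = 27.
The greedy pick C8, C7, C1, C4, C5, C2 costs 34; no covering selection beats 27.

27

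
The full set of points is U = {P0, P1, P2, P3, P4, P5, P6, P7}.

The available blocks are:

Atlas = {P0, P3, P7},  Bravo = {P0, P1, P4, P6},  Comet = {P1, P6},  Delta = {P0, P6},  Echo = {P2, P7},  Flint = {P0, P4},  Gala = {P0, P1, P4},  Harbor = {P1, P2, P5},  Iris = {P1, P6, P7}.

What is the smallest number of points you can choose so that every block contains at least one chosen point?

3

Take H = {P0, P2, P6}. Each listed block contains at least one of these, so H is a hitting set of size 3.
The blocks Comet, Echo, Flint are pairwise disjoint, so any hitting set needs a separate point for each — at least 3. Hence 3 is optimal.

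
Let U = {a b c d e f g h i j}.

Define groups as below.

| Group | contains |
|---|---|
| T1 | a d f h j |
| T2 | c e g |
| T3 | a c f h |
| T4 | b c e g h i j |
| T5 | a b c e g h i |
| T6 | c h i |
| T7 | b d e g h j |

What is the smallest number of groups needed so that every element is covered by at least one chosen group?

T1 and T4 together: T1 ∪ T4 = {a, b, c, d, e, f, g, h, i, j} — every element is covered.
No single group has all 10 elements (the largest, T4, has 7), so 2 is optimal.

2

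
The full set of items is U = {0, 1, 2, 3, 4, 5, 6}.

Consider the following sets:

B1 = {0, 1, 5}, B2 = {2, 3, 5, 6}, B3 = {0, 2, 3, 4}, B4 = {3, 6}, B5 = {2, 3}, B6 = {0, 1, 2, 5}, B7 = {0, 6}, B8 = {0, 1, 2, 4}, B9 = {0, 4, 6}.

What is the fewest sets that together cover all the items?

Take {B2, B8}. Their union is {0, 1, 2, 3, 4, 5, 6}, which is all 7 items.
No single set has all 7 items (the largest, B2, has 4), so 2 is optimal.

2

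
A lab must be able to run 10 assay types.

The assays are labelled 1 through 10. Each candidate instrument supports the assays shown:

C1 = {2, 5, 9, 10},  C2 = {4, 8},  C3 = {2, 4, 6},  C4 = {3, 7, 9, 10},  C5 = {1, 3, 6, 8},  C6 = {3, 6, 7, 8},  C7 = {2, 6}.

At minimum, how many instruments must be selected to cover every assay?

C1 and C2 and C5 and C6 together: C1 ∪ C2 ∪ C5 ∪ C6 = {1, 2, 3, 4, 5, 6, 7, 8, 9, 10} — every assay is covered.
No 3 of the 7 instruments cover everything (all 35 combinations miss at least one assay), so 4 is optimal.

4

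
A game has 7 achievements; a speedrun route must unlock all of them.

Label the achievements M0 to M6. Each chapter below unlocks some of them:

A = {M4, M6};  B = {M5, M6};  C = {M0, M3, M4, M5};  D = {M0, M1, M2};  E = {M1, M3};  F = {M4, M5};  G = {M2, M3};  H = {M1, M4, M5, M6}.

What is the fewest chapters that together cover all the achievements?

3

Take {D, E, H}. Their union is {M0, M1, M2, M3, M4, M5, M6}, which is all 7 achievements.
No 2 of the 8 chapters cover everything (all 28 combinations miss at least one achievement), so 3 is optimal.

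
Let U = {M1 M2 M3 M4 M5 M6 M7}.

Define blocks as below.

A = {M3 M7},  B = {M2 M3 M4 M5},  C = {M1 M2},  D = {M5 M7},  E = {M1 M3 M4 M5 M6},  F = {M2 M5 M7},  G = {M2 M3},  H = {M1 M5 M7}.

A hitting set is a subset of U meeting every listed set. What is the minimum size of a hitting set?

3

The 3 elements {M2, M4, M7} hit every block.
No choice of 2 elements meets every block, so 3 is the minimum.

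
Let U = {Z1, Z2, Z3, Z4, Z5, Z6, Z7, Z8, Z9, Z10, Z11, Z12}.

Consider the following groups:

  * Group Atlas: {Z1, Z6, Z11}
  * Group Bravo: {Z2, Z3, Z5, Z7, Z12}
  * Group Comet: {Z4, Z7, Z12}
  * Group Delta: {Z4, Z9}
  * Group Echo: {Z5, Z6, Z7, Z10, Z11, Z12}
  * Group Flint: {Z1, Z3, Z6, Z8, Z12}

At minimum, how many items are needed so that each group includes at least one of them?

3

H = {Z2, Z4, Z6} meets every group (each contains at least one member of H), and |H| = 3.
The groups Atlas, Bravo, Delta are pairwise disjoint, so any hitting set needs a separate item for each — at least 3. Hence 3 is optimal.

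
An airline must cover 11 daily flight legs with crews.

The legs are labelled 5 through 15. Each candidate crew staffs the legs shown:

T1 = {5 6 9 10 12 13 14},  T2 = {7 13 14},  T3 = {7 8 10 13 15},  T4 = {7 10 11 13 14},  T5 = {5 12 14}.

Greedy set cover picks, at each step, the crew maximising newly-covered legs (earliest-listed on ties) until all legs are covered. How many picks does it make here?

Greedy: pick T1 (covers 7 new) → pick T3 (covers 3 new) → pick T4 (covers 1 new). Total picks: 3.

3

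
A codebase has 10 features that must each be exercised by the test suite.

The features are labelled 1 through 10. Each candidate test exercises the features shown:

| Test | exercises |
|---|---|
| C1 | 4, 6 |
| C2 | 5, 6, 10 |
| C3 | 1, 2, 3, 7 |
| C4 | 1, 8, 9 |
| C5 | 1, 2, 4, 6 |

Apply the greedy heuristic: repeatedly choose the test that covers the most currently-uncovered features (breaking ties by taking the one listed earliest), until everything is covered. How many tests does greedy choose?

Greedy: pick C3 (covers 4 new) → pick C2 (covers 3 new) → pick C4 (covers 2 new) → pick C1 (covers 1 new). Total picks: 4.

4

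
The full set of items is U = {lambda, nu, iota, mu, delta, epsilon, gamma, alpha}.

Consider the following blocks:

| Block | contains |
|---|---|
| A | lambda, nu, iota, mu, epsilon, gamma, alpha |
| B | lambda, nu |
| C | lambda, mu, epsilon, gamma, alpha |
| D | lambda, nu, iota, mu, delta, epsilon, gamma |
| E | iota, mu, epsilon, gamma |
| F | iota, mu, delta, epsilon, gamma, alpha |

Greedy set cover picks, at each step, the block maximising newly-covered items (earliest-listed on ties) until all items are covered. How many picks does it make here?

2

Greedy: pick A (covers 7 new) → pick D (covers 1 new). Total picks: 2.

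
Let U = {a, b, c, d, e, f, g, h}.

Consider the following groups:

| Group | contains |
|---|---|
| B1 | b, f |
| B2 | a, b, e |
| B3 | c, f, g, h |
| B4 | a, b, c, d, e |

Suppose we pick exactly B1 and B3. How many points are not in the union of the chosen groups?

Union of B1, B3 = {b, c, f, g, h}.
Not covered: a, d, e — 3 points.

3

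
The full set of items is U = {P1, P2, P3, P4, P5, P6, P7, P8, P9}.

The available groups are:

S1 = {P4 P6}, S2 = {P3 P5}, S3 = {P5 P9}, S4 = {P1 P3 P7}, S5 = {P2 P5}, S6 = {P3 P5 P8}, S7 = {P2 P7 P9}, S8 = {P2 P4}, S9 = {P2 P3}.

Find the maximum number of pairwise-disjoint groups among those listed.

3

S1, S4, S5 are pairwise disjoint (S1={P4,P6}; S4={P1,P3,P7}; S5={P2,P5}).
Every remaining group overlaps one of these, and no 4 of the listed groups are pairwise disjoint, so 3 is the maximum.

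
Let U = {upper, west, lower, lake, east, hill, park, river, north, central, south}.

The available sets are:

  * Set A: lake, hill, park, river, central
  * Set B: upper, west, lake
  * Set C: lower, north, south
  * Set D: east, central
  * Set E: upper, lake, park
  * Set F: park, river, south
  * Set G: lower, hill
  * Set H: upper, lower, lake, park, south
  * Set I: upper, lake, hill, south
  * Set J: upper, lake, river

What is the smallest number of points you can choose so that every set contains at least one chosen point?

T = {lower, lake, east, south} meets every set (each contains at least one member of T), and |T| = 4.
The sets B, D, F, G are pairwise disjoint, so any hitting set needs a separate point for each — at least 4. Hence 4 is optimal.

4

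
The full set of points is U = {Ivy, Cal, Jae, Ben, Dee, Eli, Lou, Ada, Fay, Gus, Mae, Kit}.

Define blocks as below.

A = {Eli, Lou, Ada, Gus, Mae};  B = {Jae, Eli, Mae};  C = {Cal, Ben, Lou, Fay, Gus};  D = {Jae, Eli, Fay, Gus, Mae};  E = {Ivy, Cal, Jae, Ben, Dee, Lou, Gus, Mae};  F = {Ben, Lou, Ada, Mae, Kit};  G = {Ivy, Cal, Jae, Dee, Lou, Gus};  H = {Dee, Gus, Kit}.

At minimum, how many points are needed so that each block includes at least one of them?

2

T = {Gus, Mae} meets every block (each contains at least one member of T), and |T| = 2.
The blocks B, C are pairwise disjoint, so any hitting set needs a separate point for each — at least 2. Hence 2 is optimal.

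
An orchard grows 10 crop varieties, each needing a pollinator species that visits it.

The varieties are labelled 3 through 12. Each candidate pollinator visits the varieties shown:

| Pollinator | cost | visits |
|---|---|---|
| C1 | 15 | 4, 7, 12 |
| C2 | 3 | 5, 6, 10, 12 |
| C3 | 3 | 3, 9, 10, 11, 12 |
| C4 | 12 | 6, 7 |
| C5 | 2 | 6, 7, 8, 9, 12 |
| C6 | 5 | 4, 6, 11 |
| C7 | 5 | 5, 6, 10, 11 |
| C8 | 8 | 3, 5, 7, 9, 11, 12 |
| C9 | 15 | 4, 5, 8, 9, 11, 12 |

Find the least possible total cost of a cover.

13

C2, C3, C5, C6 together cover every variety (C2 ∪ C3 ∪ C5 ∪ C6 = {3, 4, 5, 6, 7, 8, 9, 10, 11, 12}); total cost 3 + 3 + 2 + 5 = 13.
No covering selection has total cost below 13.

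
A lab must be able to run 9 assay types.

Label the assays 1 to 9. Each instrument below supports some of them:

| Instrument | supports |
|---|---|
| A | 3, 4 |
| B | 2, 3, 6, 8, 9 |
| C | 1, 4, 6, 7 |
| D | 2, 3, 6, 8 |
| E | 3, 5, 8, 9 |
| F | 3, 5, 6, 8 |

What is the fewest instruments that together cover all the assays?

3

Take {B, C, F}. Their union is {1, 2, 3, 4, 5, 6, 7, 8, 9}, which is all 9 assays.
Only C contains 1, so C is forced; the remaining 5 assays need at least 2 more instruments (each remaining instrument adds at most 4) — so at least 3 instruments are needed, and 3 is optimal.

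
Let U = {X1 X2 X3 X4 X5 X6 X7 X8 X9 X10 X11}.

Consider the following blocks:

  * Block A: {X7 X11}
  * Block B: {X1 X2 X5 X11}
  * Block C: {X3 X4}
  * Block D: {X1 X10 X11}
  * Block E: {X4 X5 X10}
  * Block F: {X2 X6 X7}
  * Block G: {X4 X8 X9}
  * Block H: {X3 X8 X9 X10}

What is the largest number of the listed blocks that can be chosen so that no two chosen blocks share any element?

D, F, G are pairwise disjoint (D={X1,X10,X11}; F={X2,X6,X7}; G={X4,X8,X9}).
Every remaining block overlaps one of these, and no 4 of the listed blocks are pairwise disjoint, so 3 is the maximum.

3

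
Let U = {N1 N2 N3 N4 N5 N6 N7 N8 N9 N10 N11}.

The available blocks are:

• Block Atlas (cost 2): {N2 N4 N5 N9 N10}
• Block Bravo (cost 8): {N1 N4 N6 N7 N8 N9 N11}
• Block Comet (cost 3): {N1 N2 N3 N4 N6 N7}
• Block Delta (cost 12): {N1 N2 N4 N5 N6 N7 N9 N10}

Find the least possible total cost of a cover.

Atlas, Bravo, Comet together cover every item (Atlas ∪ Bravo ∪ Comet = {N1, N2, N3, N4, N5, N6, N7, N8, N9, N10, N11}); total cost 2 + 8 + 3 = 13.
No covering selection has total cost below 13.

13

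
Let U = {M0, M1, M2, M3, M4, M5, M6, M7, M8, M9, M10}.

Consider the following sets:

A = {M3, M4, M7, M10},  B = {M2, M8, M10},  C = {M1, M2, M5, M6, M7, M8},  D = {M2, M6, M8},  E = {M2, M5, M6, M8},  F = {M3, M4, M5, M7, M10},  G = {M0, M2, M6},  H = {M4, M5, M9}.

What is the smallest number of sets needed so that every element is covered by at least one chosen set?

4

Take {C, F, G, H}. Their union is {M0, M1, M2, M3, M4, M5, M6, M7, M8, M9, M10}, which is all 11 elements.
No 3 of the 8 sets cover everything (all 56 combinations miss at least one element), so 4 is optimal.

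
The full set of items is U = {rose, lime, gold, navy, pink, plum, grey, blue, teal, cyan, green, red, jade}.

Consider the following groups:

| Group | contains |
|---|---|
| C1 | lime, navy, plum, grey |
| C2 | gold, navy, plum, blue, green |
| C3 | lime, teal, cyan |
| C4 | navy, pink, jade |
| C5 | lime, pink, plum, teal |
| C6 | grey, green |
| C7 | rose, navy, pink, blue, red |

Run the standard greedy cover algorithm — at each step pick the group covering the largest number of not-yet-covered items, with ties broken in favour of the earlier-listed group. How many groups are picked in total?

Greedy: pick C2 (covers 5 new) → pick C3 (covers 3 new) → pick C7 (covers 3 new) → pick C1 (covers 1 new) → pick C4 (covers 1 new). Total picks: 5.

5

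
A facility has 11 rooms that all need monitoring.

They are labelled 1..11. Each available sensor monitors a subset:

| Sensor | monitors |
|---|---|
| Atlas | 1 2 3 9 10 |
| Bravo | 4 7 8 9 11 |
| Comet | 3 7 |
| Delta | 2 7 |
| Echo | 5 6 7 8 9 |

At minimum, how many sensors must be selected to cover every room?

Atlas and Bravo and Echo together: Atlas ∪ Bravo ∪ Echo = {1, 2, 3, 4, 5, 6, 7, 8, 9, 10, 11} — every room is covered.
Each sensor has at most 5 rooms, and 2·5 = 10 < 11 — so at least 3 sensors are needed, and 3 is optimal.

3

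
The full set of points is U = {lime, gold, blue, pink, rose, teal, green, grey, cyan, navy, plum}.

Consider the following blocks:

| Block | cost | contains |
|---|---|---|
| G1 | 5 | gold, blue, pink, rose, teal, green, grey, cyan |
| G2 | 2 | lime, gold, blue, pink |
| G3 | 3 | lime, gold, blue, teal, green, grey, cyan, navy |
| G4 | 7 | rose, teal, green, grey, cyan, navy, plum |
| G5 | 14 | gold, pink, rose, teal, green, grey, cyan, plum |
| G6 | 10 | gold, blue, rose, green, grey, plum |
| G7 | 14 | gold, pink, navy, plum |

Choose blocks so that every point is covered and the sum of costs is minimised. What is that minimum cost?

G2, G4 together cover every point (G2 ∪ G4 = {lime, gold, blue, pink, rose, teal, green, grey, cyan, navy, plum}); total cost 2 + 7 = 9.
The greedy pick G3, G2, G4 costs 12; no covering selection beats 9.

9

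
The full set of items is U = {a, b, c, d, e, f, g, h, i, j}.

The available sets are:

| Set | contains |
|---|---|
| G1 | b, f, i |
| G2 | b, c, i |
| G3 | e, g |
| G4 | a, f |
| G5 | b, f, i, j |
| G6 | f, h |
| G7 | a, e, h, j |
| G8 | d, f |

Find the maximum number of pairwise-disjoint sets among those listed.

G2, G3, G4 are pairwise disjoint (G2={b,c,i}; G3={e,g}; G4={a,f}).
Every remaining set overlaps one of these, and no 4 of the listed sets are pairwise disjoint, so 3 is the maximum.

3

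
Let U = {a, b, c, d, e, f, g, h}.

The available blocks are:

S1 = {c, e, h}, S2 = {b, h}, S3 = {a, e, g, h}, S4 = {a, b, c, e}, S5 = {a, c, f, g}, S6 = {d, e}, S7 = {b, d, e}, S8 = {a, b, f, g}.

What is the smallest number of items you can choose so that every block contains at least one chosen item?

3

T = {b, e, g} meets every block (each contains at least one member of T), and |T| = 3.
The blocks S2, S5, S6 are pairwise disjoint, so any hitting set needs a separate item for each — at least 3. Hence 3 is optimal.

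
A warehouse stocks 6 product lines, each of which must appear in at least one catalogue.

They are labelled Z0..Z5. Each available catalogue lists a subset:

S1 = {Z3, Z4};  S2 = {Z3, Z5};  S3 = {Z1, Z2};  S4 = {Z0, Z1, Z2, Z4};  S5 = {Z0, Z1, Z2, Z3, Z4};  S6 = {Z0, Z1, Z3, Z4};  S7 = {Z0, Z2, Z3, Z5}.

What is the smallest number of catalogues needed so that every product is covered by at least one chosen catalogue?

2

Take {S2, S5}. Their union is {Z0, Z1, Z2, Z3, Z4, Z5}, which is all 6 products.
No single catalogue has all 6 products (the largest, S5, has 5), so 2 is optimal.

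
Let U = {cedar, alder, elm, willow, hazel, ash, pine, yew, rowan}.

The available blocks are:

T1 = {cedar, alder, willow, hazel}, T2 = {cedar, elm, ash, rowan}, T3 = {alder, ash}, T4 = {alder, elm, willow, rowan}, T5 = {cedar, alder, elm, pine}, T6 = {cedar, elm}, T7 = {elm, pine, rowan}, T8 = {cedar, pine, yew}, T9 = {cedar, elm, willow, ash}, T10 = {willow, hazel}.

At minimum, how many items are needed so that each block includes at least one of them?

Take H = {cedar, willow, ash, rowan}. Each listed block contains at least one of these, so H is a hitting set of size 4.
No choice of 3 items meets every block, so 4 is the minimum.

4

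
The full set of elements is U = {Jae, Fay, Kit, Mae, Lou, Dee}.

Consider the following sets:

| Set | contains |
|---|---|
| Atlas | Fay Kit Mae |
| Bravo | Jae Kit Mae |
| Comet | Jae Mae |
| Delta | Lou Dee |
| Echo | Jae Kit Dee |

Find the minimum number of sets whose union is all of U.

Atlas, Delta, and Echo cover everything between them: the union {Jae, Fay, Kit, Mae, Lou, Dee} is all of U.
Only Atlas contains Fay, so Atlas is forced; the remaining 3 elements need at least 2 more sets (each remaining set adds at most 2) — so at least 3 sets are needed, and 3 is optimal.

3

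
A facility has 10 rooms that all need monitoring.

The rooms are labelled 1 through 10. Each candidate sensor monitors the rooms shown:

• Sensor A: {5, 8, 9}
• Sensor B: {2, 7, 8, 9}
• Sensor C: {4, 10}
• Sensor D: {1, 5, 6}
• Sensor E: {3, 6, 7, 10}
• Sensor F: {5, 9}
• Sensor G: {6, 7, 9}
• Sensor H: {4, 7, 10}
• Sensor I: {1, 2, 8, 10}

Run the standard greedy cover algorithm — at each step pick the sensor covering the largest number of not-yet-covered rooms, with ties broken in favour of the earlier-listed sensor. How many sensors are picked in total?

4

Greedy: pick B (covers 4 new) → pick D (covers 3 new) → pick C (covers 2 new) → pick E (covers 1 new). Total picks: 4.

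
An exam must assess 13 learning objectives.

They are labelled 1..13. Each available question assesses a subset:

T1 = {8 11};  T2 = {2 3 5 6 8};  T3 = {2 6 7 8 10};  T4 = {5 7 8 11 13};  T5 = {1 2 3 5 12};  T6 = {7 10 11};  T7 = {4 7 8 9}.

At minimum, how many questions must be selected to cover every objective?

4

Take {T3, T4, T5, T7}. Their union is {1, 2, 3, 4, 5, 6, 7, 8, 9, 10, 11, 12, 13}, which is all 13 objectives.
No 3 of the 7 questions cover everything (all 35 combinations miss at least one objective), so 4 is optimal.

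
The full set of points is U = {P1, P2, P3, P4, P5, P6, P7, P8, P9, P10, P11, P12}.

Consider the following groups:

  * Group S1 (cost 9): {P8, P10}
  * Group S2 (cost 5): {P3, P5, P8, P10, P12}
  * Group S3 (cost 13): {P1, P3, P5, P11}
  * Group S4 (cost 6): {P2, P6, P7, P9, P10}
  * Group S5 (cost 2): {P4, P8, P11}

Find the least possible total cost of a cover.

S2, S3, S4, S5 together cover every point (S2 ∪ S3 ∪ S4 ∪ S5 = {P1, P2, P3, P4, P5, P6, P7, P8, P9, P10, P11, P12}); total cost 5 + 13 + 6 + 2 = 26.
No covering selection has total cost below 26.

26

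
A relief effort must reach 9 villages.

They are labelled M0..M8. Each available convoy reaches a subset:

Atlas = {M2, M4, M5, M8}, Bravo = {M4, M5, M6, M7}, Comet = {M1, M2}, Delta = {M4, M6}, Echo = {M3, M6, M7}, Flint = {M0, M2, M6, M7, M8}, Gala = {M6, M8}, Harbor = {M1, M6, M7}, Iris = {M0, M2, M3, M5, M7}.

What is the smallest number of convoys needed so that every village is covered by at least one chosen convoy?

Atlas and Harbor and Iris together: Atlas ∪ Harbor ∪ Iris = {M0, M1, M2, M3, M4, M5, M6, M7, M8} — every village is covered.
No 2 of the 9 convoys cover everything (all 36 combinations miss at least one village), so 3 is optimal.

3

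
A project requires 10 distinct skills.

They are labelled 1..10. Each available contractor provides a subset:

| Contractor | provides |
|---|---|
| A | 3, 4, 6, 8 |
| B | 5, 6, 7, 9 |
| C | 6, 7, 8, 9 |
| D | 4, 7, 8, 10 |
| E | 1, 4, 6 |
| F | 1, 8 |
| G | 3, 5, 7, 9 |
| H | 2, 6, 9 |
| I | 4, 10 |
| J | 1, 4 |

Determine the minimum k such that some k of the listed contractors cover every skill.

Take {D, G, H, J}. Their union is {1, 2, 3, 4, 5, 6, 7, 8, 9, 10}, which is all 10 skills.
No 3 of the 10 contractors cover everything (all 120 combinations miss at least one skill), so 4 is optimal.

4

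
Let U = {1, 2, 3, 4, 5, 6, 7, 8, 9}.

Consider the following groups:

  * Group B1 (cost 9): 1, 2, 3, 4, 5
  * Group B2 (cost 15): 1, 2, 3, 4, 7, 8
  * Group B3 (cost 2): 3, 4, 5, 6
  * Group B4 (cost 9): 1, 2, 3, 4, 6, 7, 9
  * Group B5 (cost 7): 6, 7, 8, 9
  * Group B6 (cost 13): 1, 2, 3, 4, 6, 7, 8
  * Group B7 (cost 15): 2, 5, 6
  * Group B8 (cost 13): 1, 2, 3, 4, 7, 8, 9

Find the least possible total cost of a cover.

B3, B8 together cover every point (B3 ∪ B8 = {1, 2, 3, 4, 5, 6, 7, 8, 9}); total cost 2 + 13 = 15.
The greedy pick B3, B4, B5 costs 18; no covering selection beats 15.

15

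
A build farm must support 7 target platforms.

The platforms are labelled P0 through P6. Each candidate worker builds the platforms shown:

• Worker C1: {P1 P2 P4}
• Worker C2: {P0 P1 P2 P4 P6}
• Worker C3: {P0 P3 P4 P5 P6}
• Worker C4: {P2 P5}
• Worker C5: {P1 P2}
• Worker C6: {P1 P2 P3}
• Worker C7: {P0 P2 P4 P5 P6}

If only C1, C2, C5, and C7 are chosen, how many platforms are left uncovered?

Union of C1, C2, C5, C7 = {P0, P1, P2, P4, P5, P6}.
Not covered: P3 — 1 platform.

1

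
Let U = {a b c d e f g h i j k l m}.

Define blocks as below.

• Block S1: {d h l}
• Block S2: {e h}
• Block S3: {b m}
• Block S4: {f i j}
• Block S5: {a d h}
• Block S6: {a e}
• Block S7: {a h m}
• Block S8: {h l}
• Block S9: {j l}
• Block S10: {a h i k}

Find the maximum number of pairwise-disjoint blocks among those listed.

S1, S3, S4, S6 are pairwise disjoint (S1={d,h,l}; S3={b,m}; S4={f,i,j}; S6={a,e}).
Every remaining block overlaps one of these, and no 5 of the listed blocks are pairwise disjoint, so 4 is the maximum.

4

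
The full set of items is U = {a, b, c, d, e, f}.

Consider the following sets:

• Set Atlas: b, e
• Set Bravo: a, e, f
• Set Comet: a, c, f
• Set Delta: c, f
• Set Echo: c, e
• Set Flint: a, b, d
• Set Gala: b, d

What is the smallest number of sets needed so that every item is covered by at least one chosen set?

3

Bravo and Comet and Gala together: Bravo ∪ Comet ∪ Gala = {a, b, c, d, e, f} — every item is covered.
No 2 of the 7 sets cover everything (all 21 combinations miss at least one item), so 3 is optimal.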